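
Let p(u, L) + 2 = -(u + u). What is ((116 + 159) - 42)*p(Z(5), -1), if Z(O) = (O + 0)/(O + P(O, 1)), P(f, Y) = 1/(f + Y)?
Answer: -28426/31 ≈ -916.97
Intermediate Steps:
P(f, Y) = 1/(Y + f)
Z(O) = O/(O + 1/(1 + O)) (Z(O) = (O + 0)/(O + 1/(1 + O)) = O/(O + 1/(1 + O)))
p(u, L) = -2 - 2*u (p(u, L) = -2 - (u + u) = -2 - 2*u)
((116 + 159) - 42)*p(Z(5), -1) = ((116 + 159) - 42)*(-2 - 10*(1 + 5)/(1 + 5*(1 + 5))) = (275 - 42)*(-2 - 10*6/(1 + 5*6)) = 233*(-2 - 10*6/(1 + 30)) = 233*(-2 - 10*6/31) = 233*(-2 - 2*30/31) = 233*(-2 - 60/31) = 233*(-122/31) = -28426/31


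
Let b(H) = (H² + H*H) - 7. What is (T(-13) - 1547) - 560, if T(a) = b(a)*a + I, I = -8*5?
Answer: -6450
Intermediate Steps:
I = -40
b(H) = -7 + 2*H² (b(H) = (H² + H²) - 7 = 2*H² - 7 = -7 + 2*H²)
T(a) = -40 + a*(-7 + 2*a²) (T(a) = (-7 + 2*a²)*a - 40 = a*(-7 + 2*a²) - 40 = -40 + a*(-7 + 2*a²))
(T(-13) - 1547) - 560 = ((-40 - 13*(-7 + 2*(-13)²)) - 1547) - 560 = ((-40 - 13*(-7 + 2*169)) - 1547) - 560 = ((-40 - 13*(-7 + 338)) - 1547) - 560 = ((-40 - 13*331) - 1547) - 560 = ((-40 - 4303) - 1547) - 560 = (-4343 - 1547) - 560 = -5890 - 560 = -6450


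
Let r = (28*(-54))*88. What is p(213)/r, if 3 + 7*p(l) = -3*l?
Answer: 107/155232 ≈ 0.00068929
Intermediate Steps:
p(l) = -3/7 - 3*l/7 (p(l) = -3/7 + (-3*l)/7 = -3/7 - 3*l/7)
r = -133056 (r = -1512*88 = -133056)
p(213)/r = (-3/7 - 3/7*213)/(-133056) = (-3/7 - 639/7)*(-1/133056) = -642/7*(-1/133056) = 107/155232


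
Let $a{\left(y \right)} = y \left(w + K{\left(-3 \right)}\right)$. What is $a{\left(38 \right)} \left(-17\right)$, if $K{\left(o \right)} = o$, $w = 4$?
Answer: $-646$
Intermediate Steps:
$a{\left(y \right)} = y$ ($a{\left(y \right)} = y \left(4 - 3\right) = y 1 = y$)
$a{\left(38 \right)} \left(-17\right) = 38 \left(-17\right) = -646$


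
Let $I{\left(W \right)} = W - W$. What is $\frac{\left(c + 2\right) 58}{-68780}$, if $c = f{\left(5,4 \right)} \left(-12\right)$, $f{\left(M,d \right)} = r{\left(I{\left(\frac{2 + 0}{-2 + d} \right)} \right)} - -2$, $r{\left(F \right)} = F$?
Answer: $\frac{319}{17195} \approx 0.018552$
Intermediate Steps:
$I{\left(W \right)} = 0$
$f{\left(M,d \right)} = 2$ ($f{\left(M,d \right)} = 0 - -2 = 0 + 2 = 2$)
$c = -24$ ($c = 2 \left(-12\right) = -24$)
$\frac{\left(c + 2\right) 58}{-68780} = \frac{\left(-24 + 2\right) 58}{-68780} = \left(-22\right) 58 \left(- \frac{1}{68780}\right) = \left(-1276\right) \left(- \frac{1}{68780}\right) = \frac{319}{17195}$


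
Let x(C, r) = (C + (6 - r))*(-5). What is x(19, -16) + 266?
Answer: 61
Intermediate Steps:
x(C, r) = -30 - 5*C + 5*r (x(C, r) = (6 + C - r)*(-5) = -30 - 5*C + 5*r)
x(19, -16) + 266 = (-30 - 5*19 + 5*(-16)) + 266 = (-30 - 95 - 80) + 266 = -205 + 266 = 61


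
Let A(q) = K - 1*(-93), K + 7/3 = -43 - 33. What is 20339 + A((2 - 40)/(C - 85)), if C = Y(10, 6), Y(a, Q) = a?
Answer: 61061/3 ≈ 20354.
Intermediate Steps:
K = -235/3 (K = -7/3 + (-43 - 33) = -7/3 - 76 = -235/3 ≈ -78.333)
C = 10
A(q) = 44/3 (A(q) = -235/3 - 1*(-93) = -235/3 + 93 = 44/3)
20339 + A((2 - 40)/(C - 85)) = 20339 + 44/3 = 61061/3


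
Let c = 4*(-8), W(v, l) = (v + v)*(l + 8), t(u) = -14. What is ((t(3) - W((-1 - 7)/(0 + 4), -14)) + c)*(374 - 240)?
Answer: -9380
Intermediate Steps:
W(v, l) = 2*v*(8 + l) (W(v, l) = (2*v)*(8 + l) = 2*v*(8 + l))
c = -32
((t(3) - W((-1 - 7)/(0 + 4), -14)) + c)*(374 - 240) = ((-14 - 2*(-1 - 7)/(0 + 4)*(8 - 14)) - 32)*(374 - 240) = ((-14 - 2*(-8/4)*(-6)) - 32)*134 = ((-14 - 2*(-8*¼)*(-6)) - 32)*134 = ((-14 - 2*(-2)*(-6)) - 32)*134 = ((-14 - 1*24) - 32)*134 = ((-14 - 24) - 32)*134 = (-38 - 32)*134 = -70*134 = -9380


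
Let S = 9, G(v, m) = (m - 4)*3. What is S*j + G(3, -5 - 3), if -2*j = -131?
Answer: 1107/2 ≈ 553.50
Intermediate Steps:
G(v, m) = -12 + 3*m (G(v, m) = (-4 + m)*3 = -12 + 3*m)
j = 131/2 (j = -½*(-131) = 131/2 ≈ 65.500)
S*j + G(3, -5 - 3) = 9*(131/2) + (-12 + 3*(-5 - 3)) = 1179/2 + (-12 + 3*(-8)) = 1179/2 + (-12 - 24) = 1179/2 - 36 = 1107/2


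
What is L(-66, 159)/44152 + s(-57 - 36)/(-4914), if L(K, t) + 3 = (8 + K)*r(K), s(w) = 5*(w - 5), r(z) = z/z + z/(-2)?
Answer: 852095/15497352 ≈ 0.054983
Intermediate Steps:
r(z) = 1 - z/2 (r(z) = 1 + z*(-½) = 1 - z/2)
s(w) = -25 + 5*w (s(w) = 5*(-5 + w) = -25 + 5*w)
L(K, t) = -3 + (1 - K/2)*(8 + K) (L(K, t) = -3 + (8 + K)*(1 - K/2) = -3 + (1 - K/2)*(8 + K))
L(-66, 159)/44152 + s(-57 - 36)/(-4914) = (5 - 3*(-66) - ½*(-66)²)/44152 + (-25 + 5*(-57 - 36))/(-4914) = (5 + 198 - ½*4356)*(1/44152) + (-25 + 5*(-93))*(-1/4914) = (5 + 198 - 2178)*(1/44152) + (-25 - 465)*(-1/4914) = -1975*1/44152 - 490*(-1/4914) = -1975/44152 + 35/351 = 852095/15497352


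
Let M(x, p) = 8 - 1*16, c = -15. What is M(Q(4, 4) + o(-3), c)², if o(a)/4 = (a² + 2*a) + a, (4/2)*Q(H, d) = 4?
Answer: 64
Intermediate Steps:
Q(H, d) = 2 (Q(H, d) = (½)*4 = 2)
o(a) = 4*a² + 12*a (o(a) = 4*((a² + 2*a) + a) = 4*(a² + 3*a) = 4*a² + 12*a)
M(x, p) = -8 (M(x, p) = 8 - 16 = -8)
M(Q(4, 4) + o(-3), c)² = (-8)² = 64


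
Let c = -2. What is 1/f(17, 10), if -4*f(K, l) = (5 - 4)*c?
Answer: 2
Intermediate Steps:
f(K, l) = ½ (f(K, l) = -(5 - 4)*(-2)/4 = -(-2)/4 = -¼*(-2) = ½)
1/f(17, 10) = 1/(½) = 2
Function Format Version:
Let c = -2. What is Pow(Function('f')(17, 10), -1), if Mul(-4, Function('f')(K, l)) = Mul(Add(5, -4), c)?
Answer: 2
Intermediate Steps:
Function('f')(K, l) = Rational(1, 2) (Function('f')(K, l) = Mul(Rational(-1, 4), Mul(Add(5, -4), -2)) = Mul(Rational(-1, 4), Mul(1, -2)) = Mul(Rational(-1, 4), -2) = Rational(1, 2))
Pow(Function('f')(17, 10), -1) = Pow(Rational(1, 2), -1) = 2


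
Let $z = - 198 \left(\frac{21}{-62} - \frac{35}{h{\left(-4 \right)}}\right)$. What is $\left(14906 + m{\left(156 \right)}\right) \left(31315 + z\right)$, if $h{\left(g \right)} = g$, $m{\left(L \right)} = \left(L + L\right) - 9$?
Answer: $\frac{27958294057}{62} \approx 4.5094 \cdot 10^{8}$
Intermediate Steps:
$m{\left(L \right)} = -9 + 2 L$ ($m{\left(L \right)} = 2 L - 9 = -9 + 2 L$)
$z = - \frac{103257}{62}$ ($z = - 198 \left(\frac{21}{-62} - \frac{35}{-4}\right) = - 198 \left(21 \left(- \frac{1}{62}\right) - - \frac{35}{4}\right) = - 198 \left(- \frac{21}{62} + \frac{35}{4}\right) = \left(-198\right) \frac{1043}{124} = - \frac{103257}{62} \approx -1665.4$)
$\left(14906 + m{\left(156 \right)}\right) \left(31315 + z\right) = \left(14906 + \left(-9 + 2 \cdot 156\right)\right) \left(31315 - \frac{103257}{62}\right) = \left(14906 + \left(-9 + 312\right)\right) \frac{1838273}{62} = \left(14906 + 303\right) \frac{1838273}{62} = 15209 \cdot \frac{1838273}{62} = \frac{27958294057}{62}$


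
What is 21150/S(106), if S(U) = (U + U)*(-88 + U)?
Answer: 1175/212 ≈ 5.5424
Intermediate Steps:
S(U) = 2*U*(-88 + U) (S(U) = (2*U)*(-88 + U) = 2*U*(-88 + U))
21150/S(106) = 21150/((2*106*(-88 + 106))) = 21150/((2*106*18)) = 21150/3816 = 21150*(1/3816) = 1175/212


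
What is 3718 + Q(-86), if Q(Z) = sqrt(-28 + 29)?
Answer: 3719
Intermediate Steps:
Q(Z) = 1 (Q(Z) = sqrt(1) = 1)
3718 + Q(-86) = 3718 + 1 = 3719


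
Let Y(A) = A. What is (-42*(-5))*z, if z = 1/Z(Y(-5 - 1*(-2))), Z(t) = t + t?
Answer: -35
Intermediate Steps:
Z(t) = 2*t
z = -⅙ (z = 1/(2*(-5 - 1*(-2))) = 1/(2*(-5 + 2)) = 1/(2*(-3)) = 1/(-6) = -⅙ ≈ -0.16667)
(-42*(-5))*z = -42*(-5)*(-⅙) = 210*(-⅙) = -35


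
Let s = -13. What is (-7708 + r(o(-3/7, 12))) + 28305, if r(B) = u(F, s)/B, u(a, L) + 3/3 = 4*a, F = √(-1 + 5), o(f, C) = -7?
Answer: 20596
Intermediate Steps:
F = 2 (F = √4 = 2)
u(a, L) = -1 + 4*a
r(B) = 7/B (r(B) = (-1 + 4*2)/B = (-1 + 8)/B = 7/B)
(-7708 + r(o(-3/7, 12))) + 28305 = (-7708 + 7/(-7)) + 28305 = (-7708 + 7*(-⅐)) + 28305 = (-7708 - 1) + 28305 = -7709 + 28305 = 20596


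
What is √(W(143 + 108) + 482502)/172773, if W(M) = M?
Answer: √482753/172773 ≈ 0.0040215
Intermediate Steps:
√(W(143 + 108) + 482502)/172773 = √((143 + 108) + 482502)/172773 = √(251 + 482502)*(1/172773) = √482753*(1/172773) = √482753/172773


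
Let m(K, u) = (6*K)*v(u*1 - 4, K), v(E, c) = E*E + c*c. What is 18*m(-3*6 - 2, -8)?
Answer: -1175040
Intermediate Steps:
v(E, c) = E**2 + c**2
m(K, u) = 6*K*(K**2 + (-4 + u)**2) (m(K, u) = (6*K)*((u*1 - 4)**2 + K**2) = (6*K)*((u - 4)**2 + K**2) = (6*K)*((-4 + u)**2 + K**2) = (6*K)*(K**2 + (-4 + u)**2) = 6*K*(K**2 + (-4 + u)**2))
18*m(-3*6 - 2, -8) = 18*(6*(-3*6 - 2)*((-3*6 - 2)**2 + (-4 - 8)**2)) = 18*(6*(-18 - 2)*((-18 - 2)**2 + (-12)**2)) = 18*(6*(-20)*((-20)**2 + 144)) = 18*(6*(-20)*(400 + 144)) = 18*(6*(-20)*544) = 18*(-65280) = -1175040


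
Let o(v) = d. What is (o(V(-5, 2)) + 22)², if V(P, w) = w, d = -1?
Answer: 441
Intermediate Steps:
o(v) = -1
(o(V(-5, 2)) + 22)² = (-1 + 22)² = 21² = 441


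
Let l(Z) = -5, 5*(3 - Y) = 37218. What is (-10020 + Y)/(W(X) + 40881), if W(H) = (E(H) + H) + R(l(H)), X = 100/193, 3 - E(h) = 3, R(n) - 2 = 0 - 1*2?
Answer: -16849479/39450665 ≈ -0.42710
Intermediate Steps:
Y = -37203/5 (Y = 3 - ⅕*37218 = 3 - 37218/5 = -37203/5 ≈ -7440.6)
R(n) = 0 (R(n) = 2 + (0 - 1*2) = 2 + (0 - 2) = 2 - 2 = 0)
E(h) = 0 (E(h) = 3 - 1*3 = 3 - 3 = 0)
X = 100/193 (X = 100*(1/193) = 100/193 ≈ 0.51814)
W(H) = H (W(H) = (0 + H) + 0 = H + 0 = H)
(-10020 + Y)/(W(X) + 40881) = (-10020 - 37203/5)/(100/193 + 40881) = -87303/(5*7890133/193) = -87303/5*193/7890133 = -16849479/39450665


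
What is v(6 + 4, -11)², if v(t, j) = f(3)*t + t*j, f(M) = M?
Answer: 6400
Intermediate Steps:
v(t, j) = 3*t + j*t (v(t, j) = 3*t + t*j = 3*t + j*t)
v(6 + 4, -11)² = ((6 + 4)*(3 - 11))² = (10*(-8))² = (-80)² = 6400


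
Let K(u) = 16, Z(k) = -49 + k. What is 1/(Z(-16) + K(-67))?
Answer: -1/49 ≈ -0.020408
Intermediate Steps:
1/(Z(-16) + K(-67)) = 1/((-49 - 16) + 16) = 1/(-65 + 16) = 1/(-49) = -1/49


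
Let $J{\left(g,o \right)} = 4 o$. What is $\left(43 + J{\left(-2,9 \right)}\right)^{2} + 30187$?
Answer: $36428$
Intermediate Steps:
$\left(43 + J{\left(-2,9 \right)}\right)^{2} + 30187 = \left(43 + 4 \cdot 9\right)^{2} + 30187 = \left(43 + 36\right)^{2} + 30187 = 79^{2} + 30187 = 6241 + 30187 = 36428$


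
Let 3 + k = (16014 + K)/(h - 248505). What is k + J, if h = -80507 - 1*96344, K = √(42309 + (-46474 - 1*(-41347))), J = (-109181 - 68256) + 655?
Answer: -37598288237/212678 - √37182/425356 ≈ -1.7679e+5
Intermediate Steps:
J = -176782 (J = -177437 + 655 = -176782)
K = √37182 (K = √(42309 + (-46474 + 41347)) = √(42309 - 5127) = √37182 ≈ 192.83)
h = -176851 (h = -80507 - 96344 = -176851)
k = -646041/212678 - √37182/425356 (k = -3 + (16014 + √37182)/(-176851 - 248505) = -3 + (16014 + √37182)/(-425356) = -3 + (16014 + √37182)*(-1/425356) = -3 + (-8007/212678 - √37182/425356) = -646041/212678 - √37182/425356 ≈ -3.0381)
k + J = (-646041/212678 - √37182/425356) - 176782 = -37598288237/212678 - √37182/425356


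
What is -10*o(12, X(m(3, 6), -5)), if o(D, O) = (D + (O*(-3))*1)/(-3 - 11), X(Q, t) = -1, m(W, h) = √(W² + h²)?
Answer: 75/7 ≈ 10.714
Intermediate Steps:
o(D, O) = -D/14 + 3*O/14 (o(D, O) = (D - 3*O*1)/(-14) = (D - 3*O)*(-1/14) = -D/14 + 3*O/14)
-10*o(12, X(m(3, 6), -5)) = -10*(-1/14*12 + (3/14)*(-1)) = -10*(-6/7 - 3/14) = -10*(-15/14) = 75/7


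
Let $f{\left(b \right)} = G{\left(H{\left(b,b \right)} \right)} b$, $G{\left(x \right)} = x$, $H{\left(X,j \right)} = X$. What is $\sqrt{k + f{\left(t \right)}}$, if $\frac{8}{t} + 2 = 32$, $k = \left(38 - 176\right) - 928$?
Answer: $\frac{i \sqrt{239834}}{15} \approx 32.649 i$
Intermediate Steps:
$k = -1066$ ($k = -138 - 928 = -1066$)
$t = \frac{4}{15}$ ($t = \frac{8}{-2 + 32} = \frac{8}{30} = 8 \cdot \frac{1}{30} = \frac{4}{15} \approx 0.26667$)
$f{\left(b \right)} = b^{2}$ ($f{\left(b \right)} = b b = b^{2}$)
$\sqrt{k + f{\left(t \right)}} = \sqrt{-1066 + \left(\frac{4}{15}\right)^{2}} = \sqrt{-1066 + \frac{16}{225}} = \sqrt{- \frac{239834}{225}} = \frac{i \sqrt{239834}}{15}$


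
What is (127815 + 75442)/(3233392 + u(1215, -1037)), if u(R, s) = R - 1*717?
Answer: 203257/3233890 ≈ 0.062852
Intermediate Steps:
u(R, s) = -717 + R (u(R, s) = R - 717 = -717 + R)
(127815 + 75442)/(3233392 + u(1215, -1037)) = (127815 + 75442)/(3233392 + (-717 + 1215)) = 203257/(3233392 + 498) = 203257/3233890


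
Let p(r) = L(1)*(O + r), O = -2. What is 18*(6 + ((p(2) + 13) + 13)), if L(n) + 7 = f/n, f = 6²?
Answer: 576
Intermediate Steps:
f = 36
L(n) = -7 + 36/n
p(r) = -58 + 29*r (p(r) = (-7 + 36/1)*(-2 + r) = (-7 + 36*1)*(-2 + r) = (-7 + 36)*(-2 + r) = 29*(-2 + r) = -58 + 29*r)
18*(6 + ((p(2) + 13) + 13)) = 18*(6 + (((-58 + 29*2) + 13) + 13)) = 18*(6 + (((-58 + 58) + 13) + 13)) = 18*(6 + ((0 + 13) + 13)) = 18*(6 + (13 + 13)) = 18*(6 + 26) = 18*32 = 576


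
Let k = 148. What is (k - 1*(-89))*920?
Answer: 218040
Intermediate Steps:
(k - 1*(-89))*920 = (148 - 1*(-89))*920 = (148 + 89)*920 = 237*920 = 218040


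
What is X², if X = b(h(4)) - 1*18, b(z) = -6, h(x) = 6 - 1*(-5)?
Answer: 576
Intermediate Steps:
h(x) = 11 (h(x) = 6 + 5 = 11)
X = -24 (X = -6 - 1*18 = -6 - 18 = -24)
X² = (-24)² = 576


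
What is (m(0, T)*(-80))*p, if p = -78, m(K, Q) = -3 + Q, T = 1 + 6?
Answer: 24960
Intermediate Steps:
T = 7
(m(0, T)*(-80))*p = ((-3 + 7)*(-80))*(-78) = (4*(-80))*(-78) = -320*(-78) = 24960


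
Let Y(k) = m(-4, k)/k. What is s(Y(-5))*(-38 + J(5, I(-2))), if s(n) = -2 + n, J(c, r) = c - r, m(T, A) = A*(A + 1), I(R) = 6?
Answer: 234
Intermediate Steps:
m(T, A) = A*(1 + A)
Y(k) = 1 + k (Y(k) = (k*(1 + k))/k = 1 + k)
s(Y(-5))*(-38 + J(5, I(-2))) = (-2 + (1 - 5))*(-38 + (5 - 1*6)) = (-2 - 4)*(-38 + (5 - 6)) = -6*(-38 - 1) = -6*(-39) = 234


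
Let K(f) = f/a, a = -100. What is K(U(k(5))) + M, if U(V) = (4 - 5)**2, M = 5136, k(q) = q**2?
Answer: 513599/100 ≈ 5136.0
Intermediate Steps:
U(V) = 1 (U(V) = (-1)**2 = 1)
K(f) = -f/100 (K(f) = f/(-100) = f*(-1/100) = -f/100)
K(U(k(5))) + M = -1/100*1 + 5136 = -1/100 + 5136 = 513599/100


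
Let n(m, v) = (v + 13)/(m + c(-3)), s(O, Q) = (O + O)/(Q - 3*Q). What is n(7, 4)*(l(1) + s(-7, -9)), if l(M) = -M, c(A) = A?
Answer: -68/9 ≈ -7.5556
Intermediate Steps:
s(O, Q) = -O/Q (s(O, Q) = (2*O)/((-2*Q)) = (2*O)*(-1/(2*Q)) = -O/Q)
n(m, v) = (13 + v)/(-3 + m) (n(m, v) = (v + 13)/(m - 3) = (13 + v)/(-3 + m))
n(7, 4)*(l(1) + s(-7, -9)) = ((13 + 4)/(-3 + 7))*(-1*1 - 1*(-7)/(-9)) = (17/4)*(-1 - 1*(-7)*(-⅑)) = ((¼)*17)*(-1 - 7/9) = (17/4)*(-16/9) = -68/9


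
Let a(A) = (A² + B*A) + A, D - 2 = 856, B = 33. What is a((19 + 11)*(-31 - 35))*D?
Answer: 3305942640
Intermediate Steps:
D = 858 (D = 2 + 856 = 858)
a(A) = A² + 34*A (a(A) = (A² + 33*A) + A = A² + 34*A)
a((19 + 11)*(-31 - 35))*D = (((19 + 11)*(-31 - 35))*(34 + (19 + 11)*(-31 - 35)))*858 = ((30*(-66))*(34 + 30*(-66)))*858 = -1980*(34 - 1980)*858 = -1980*(-1946)*858 = 3853080*858 = 3305942640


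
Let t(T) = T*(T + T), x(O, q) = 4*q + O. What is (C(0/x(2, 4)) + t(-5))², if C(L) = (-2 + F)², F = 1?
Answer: 2601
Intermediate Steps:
x(O, q) = O + 4*q
C(L) = 1 (C(L) = (-2 + 1)² = (-1)² = 1)
t(T) = 2*T² (t(T) = T*(2*T) = 2*T²)
(C(0/x(2, 4)) + t(-5))² = (1 + 2*(-5)²)² = (1 + 2*25)² = (1 + 50)² = 51² = 2601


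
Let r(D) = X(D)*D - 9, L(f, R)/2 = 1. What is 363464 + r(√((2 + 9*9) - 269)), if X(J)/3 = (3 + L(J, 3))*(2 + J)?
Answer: 360665 + 30*I*√186 ≈ 3.6067e+5 + 409.15*I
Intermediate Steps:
L(f, R) = 2 (L(f, R) = 2*1 = 2)
X(J) = 30 + 15*J (X(J) = 3*((3 + 2)*(2 + J)) = 3*(5*(2 + J)) = 3*(10 + 5*J) = 30 + 15*J)
r(D) = -9 + D*(30 + 15*D) (r(D) = (30 + 15*D)*D - 9 = D*(30 + 15*D) - 9 = -9 + D*(30 + 15*D))
363464 + r(√((2 + 9*9) - 269)) = 363464 + (-9 + 15*√((2 + 9*9) - 269)*(2 + √((2 + 9*9) - 269))) = 363464 + (-9 + 15*√((2 + 81) - 269)*(2 + √((2 + 81) - 269))) = 363464 + (-9 + 15*√(83 - 269)*(2 + √(83 - 269))) = 363464 + (-9 + 15*√(-186)*(2 + √(-186))) = 363464 + (-9 + 15*(I*√186)*(2 + I*√186)) = 363464 + (-9 + 15*I*√186*(2 + I*√186)) = 363455 + 15*I*√186*(2 + I*√186)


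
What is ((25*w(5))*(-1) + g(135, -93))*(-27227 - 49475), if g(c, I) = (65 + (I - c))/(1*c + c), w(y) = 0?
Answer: 6251213/135 ≈ 46305.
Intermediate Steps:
g(c, I) = (65 + I - c)/(2*c) (g(c, I) = (65 + I - c)/(c + c) = (65 + I - c)/((2*c)) = (65 + I - c)*(1/(2*c)) = (65 + I - c)/(2*c))
((25*w(5))*(-1) + g(135, -93))*(-27227 - 49475) = ((25*0)*(-1) + (½)*(65 - 93 - 1*135)/135)*(-27227 - 49475) = (0*(-1) + (½)*(1/135)*(65 - 93 - 135))*(-76702) = (0 + (½)*(1/135)*(-163))*(-76702) = (0 - 163/270)*(-76702) = -163/270*(-76702) = 6251213/135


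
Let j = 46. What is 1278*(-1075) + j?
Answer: -1373804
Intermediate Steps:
1278*(-1075) + j = 1278*(-1075) + 46 = -1373850 + 46 = -1373804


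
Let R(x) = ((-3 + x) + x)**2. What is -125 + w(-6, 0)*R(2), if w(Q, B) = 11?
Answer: -114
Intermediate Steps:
R(x) = (-3 + 2*x)**2
-125 + w(-6, 0)*R(2) = -125 + 11*(-3 + 2*2)**2 = -125 + 11*(-3 + 4)**2 = -125 + 11*1**2 = -125 + 11*1 = -125 + 11 = -114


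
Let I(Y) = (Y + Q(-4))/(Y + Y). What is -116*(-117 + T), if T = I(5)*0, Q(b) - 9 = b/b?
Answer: 13572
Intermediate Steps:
Q(b) = 10 (Q(b) = 9 + b/b = 9 + 1 = 10)
I(Y) = (10 + Y)/(2*Y) (I(Y) = (Y + 10)/(Y + Y) = (10 + Y)/((2*Y)) = (10 + Y)*(1/(2*Y)) = (10 + Y)/(2*Y))
T = 0 (T = ((1/2)*(10 + 5)/5)*0 = ((1/2)*(1/5)*15)*0 = (3/2)*0 = 0)
-116*(-117 + T) = -116*(-117 + 0) = -116*(-117) = 13572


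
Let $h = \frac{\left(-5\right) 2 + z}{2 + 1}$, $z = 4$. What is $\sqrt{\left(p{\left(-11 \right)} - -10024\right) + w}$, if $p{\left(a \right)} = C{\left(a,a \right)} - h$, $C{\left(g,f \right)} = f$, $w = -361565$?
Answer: $5 i \sqrt{14062} \approx 592.92 i$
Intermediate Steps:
$h = -2$ ($h = \frac{\left(-5\right) 2 + 4}{2 + 1} = \frac{-10 + 4}{3} = \left(-6\right) \frac{1}{3} = -2$)
$p{\left(a \right)} = 2 + a$ ($p{\left(a \right)} = a - -2 = a + 2 = 2 + a$)
$\sqrt{\left(p{\left(-11 \right)} - -10024\right) + w} = \sqrt{\left(\left(2 - 11\right) - -10024\right) - 361565} = \sqrt{\left(-9 + 10024\right) - 361565} = \sqrt{10015 - 361565} = \sqrt{-351550} = 5 i \sqrt{14062}$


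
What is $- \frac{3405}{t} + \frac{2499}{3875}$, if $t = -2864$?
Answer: $\frac{20351511}{11098000} \approx 1.8338$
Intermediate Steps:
$- \frac{3405}{t} + \frac{2499}{3875} = - \frac{3405}{-2864} + \frac{2499}{3875} = \left(-3405\right) \left(- \frac{1}{2864}\right) + 2499 \cdot \frac{1}{3875} = \frac{3405}{2864} + \frac{2499}{3875} = \frac{20351511}{11098000}$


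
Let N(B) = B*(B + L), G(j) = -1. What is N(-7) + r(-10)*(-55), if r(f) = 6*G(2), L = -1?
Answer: 386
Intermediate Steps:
r(f) = -6 (r(f) = 6*(-1) = -6)
N(B) = B*(-1 + B) (N(B) = B*(B - 1) = B*(-1 + B))
N(-7) + r(-10)*(-55) = -7*(-1 - 7) - 6*(-55) = -7*(-8) + 330 = 56 + 330 = 386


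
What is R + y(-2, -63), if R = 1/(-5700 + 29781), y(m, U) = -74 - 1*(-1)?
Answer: -1757912/24081 ≈ -73.000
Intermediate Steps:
y(m, U) = -73 (y(m, U) = -74 + 1 = -73)
R = 1/24081 ≈ 4.1527e-5
R + y(-2, -63) = 1/24081 - 73 = -1757912/24081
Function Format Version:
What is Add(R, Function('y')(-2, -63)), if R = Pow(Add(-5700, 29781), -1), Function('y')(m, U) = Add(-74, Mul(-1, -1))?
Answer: Rational(-1757912, 24081) ≈ -73.000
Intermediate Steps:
Function('y')(m, U) = -73 (Function('y')(m, U) = Add(-74, 1) = -73)
R = Rational(1, 24081) (R = Pow(24081, -1) = Rational(1, 24081) ≈ 4.1527e-5)
Add(R, Function('y')(-2, -63)) = Add(Rational(1, 24081), -73) = Rational(-1757912, 24081)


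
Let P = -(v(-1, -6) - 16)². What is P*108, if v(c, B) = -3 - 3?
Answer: -52272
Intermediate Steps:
v(c, B) = -6
P = -484 (P = -(-6 - 16)² = -1*(-22)² = -1*484 = -484)
P*108 = -484*108 = -52272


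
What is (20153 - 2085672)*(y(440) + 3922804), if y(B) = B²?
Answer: -8502510673676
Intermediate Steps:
(20153 - 2085672)*(y(440) + 3922804) = (20153 - 2085672)*(440² + 3922804) = -2065519*(193600 + 3922804) = -2065519*4116404 = -8502510673676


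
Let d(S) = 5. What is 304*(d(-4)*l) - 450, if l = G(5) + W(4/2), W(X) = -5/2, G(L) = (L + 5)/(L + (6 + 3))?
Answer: -22150/7 ≈ -3164.3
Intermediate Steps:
G(L) = (5 + L)/(9 + L) (G(L) = (5 + L)/(L + 9) = (5 + L)/(9 + L))
W(X) = -5/2 (W(X) = -5*1/2 = -5/2)
l = -25/14 (l = (5 + 5)/(9 + 5) - 5/2 = 10/14 - 5/2 = (1/14)*10 - 5/2 = 5/7 - 5/2 = -25/14 ≈ -1.7857)
304*(d(-4)*l) - 450 = 304*(5*(-25/14)) - 450 = 304*(-125/14) - 450 = -19000/7 - 450 = -22150/7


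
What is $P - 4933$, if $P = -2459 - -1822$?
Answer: $-5570$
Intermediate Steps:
$P = -637$ ($P = -2459 + 1822 = -637$)
$P - 4933 = -637 - 4933 = -5570$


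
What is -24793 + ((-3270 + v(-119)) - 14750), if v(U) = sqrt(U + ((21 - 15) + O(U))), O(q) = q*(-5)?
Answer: -42813 + sqrt(482) ≈ -42791.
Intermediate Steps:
O(q) = -5*q
v(U) = sqrt(6 - 4*U) (v(U) = sqrt(U + ((21 - 15) - 5*U)) = sqrt(U + (6 - 5*U)) = sqrt(6 - 4*U))
-24793 + ((-3270 + v(-119)) - 14750) = -24793 + ((-3270 + sqrt(6 - 4*(-119))) - 14750) = -24793 + ((-3270 + sqrt(6 + 476)) - 14750) = -24793 + ((-3270 + sqrt(482)) - 14750) = -24793 + (-18020 + sqrt(482)) = -42813 + sqrt(482)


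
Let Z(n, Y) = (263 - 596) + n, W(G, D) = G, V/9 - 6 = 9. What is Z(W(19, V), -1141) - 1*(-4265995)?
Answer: 4265681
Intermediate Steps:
V = 135 (V = 54 + 9*9 = 54 + 81 = 135)
Z(n, Y) = -333 + n
Z(W(19, V), -1141) - 1*(-4265995) = (-333 + 19) - 1*(-4265995) = -314 + 4265995 = 4265681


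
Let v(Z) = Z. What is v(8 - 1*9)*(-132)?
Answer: 132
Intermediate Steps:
v(8 - 1*9)*(-132) = (8 - 1*9)*(-132) = (8 - 9)*(-132) = -1*(-132) = 132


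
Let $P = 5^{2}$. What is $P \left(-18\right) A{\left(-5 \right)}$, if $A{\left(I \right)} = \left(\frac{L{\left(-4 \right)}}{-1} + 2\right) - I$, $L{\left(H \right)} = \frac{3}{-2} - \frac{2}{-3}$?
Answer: $-3525$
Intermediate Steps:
$L{\left(H \right)} = - \frac{5}{6}$ ($L{\left(H \right)} = 3 \left(- \frac{1}{2}\right) - - \frac{2}{3} = - \frac{3}{2} + \frac{2}{3} = - \frac{5}{6}$)
$P = 25$
$A{\left(I \right)} = \frac{17}{6} - I$ ($A{\left(I \right)} = \left(- \frac{5}{6 \left(-1\right)} + 2\right) - I = \left(\left(- \frac{5}{6}\right) \left(-1\right) + 2\right) - I = \left(\frac{5}{6} + 2\right) - I = \frac{17}{6} - I$)
$P \left(-18\right) A{\left(-5 \right)} = 25 \left(-18\right) \left(\frac{17}{6} - -5\right) = - 450 \left(\frac{17}{6} + 5\right) = \left(-450\right) \frac{47}{6} = -3525$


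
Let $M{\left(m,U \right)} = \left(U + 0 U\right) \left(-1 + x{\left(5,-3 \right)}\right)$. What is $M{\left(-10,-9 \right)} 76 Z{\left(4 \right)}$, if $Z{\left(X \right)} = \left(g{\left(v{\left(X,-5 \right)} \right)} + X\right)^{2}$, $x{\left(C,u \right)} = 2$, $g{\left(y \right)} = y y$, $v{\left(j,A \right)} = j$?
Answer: $-273600$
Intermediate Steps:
$g{\left(y \right)} = y^{2}$
$Z{\left(X \right)} = \left(X + X^{2}\right)^{2}$ ($Z{\left(X \right)} = \left(X^{2} + X\right)^{2} = \left(X + X^{2}\right)^{2}$)
$M{\left(m,U \right)} = U$ ($M{\left(m,U \right)} = \left(U + 0 U\right) \left(-1 + 2\right) = \left(U + 0\right) 1 = U 1 = U$)
$M{\left(-10,-9 \right)} 76 Z{\left(4 \right)} = \left(-9\right) 76 \cdot 4^{2} \left(1 + 4\right)^{2} = - 684 \cdot 16 \cdot 5^{2} = - 684 \cdot 16 \cdot 25 = \left(-684\right) 400 = -273600$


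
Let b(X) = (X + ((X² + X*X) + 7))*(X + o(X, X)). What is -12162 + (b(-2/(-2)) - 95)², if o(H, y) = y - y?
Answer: -4937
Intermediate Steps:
o(H, y) = 0
b(X) = X*(7 + X + 2*X²) (b(X) = (X + ((X² + X*X) + 7))*(X + 0) = (X + ((X² + X²) + 7))*X = (X + (2*X² + 7))*X = (X + (7 + 2*X²))*X = (7 + X + 2*X²)*X = X*(7 + X + 2*X²))
-12162 + (b(-2/(-2)) - 95)² = -12162 + ((-2/(-2))*(7 - 2/(-2) + 2*(-2/(-2))²) - 95)² = -12162 + ((-2*(-½))*(7 - 2*(-½) + 2*(-2*(-½))²) - 95)² = -12162 + (1*(7 + 1 + 2*1²) - 95)² = -12162 + (1*(7 + 1 + 2*1) - 95)² = -12162 + (1*(7 + 1 + 2) - 95)² = -12162 + (1*10 - 95)² = -12162 + (10 - 95)² = -12162 + (-85)² = -12162 + 7225 = -4937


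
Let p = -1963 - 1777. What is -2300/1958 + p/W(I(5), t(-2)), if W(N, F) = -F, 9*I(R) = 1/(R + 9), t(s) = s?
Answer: -1831880/979 ≈ -1871.2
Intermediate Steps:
I(R) = 1/(9*(9 + R)) (I(R) = 1/(9*(R + 9)) = 1/(9*(9 + R)))
p = -3740
-2300/1958 + p/W(I(5), t(-2)) = -2300/1958 - 3740/((-1*(-2))) = -2300*1/1958 - 3740/2 = -1150/979 - 3740*½ = -1150/979 - 1870 = -1831880/979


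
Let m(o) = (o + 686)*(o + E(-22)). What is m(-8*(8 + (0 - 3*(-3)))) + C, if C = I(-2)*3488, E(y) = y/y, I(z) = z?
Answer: -81226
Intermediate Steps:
E(y) = 1
m(o) = (1 + o)*(686 + o) (m(o) = (o + 686)*(o + 1) = (686 + o)*(1 + o) = (1 + o)*(686 + o))
C = -6976 (C = -2*3488 = -6976)
m(-8*(8 + (0 - 3*(-3)))) + C = (686 + (-8*(8 + (0 - 3*(-3))))² + 687*(-8*(8 + (0 - 3*(-3))))) - 6976 = (686 + (-8*(8 + (0 + 9)))² + 687*(-8*(8 + (0 + 9)))) - 6976 = (686 + (-8*(8 + 9))² + 687*(-8*(8 + 9))) - 6976 = (686 + (-8*17)² + 687*(-8*17)) - 6976 = (686 + (-136)² + 687*(-136)) - 6976 = (686 + 18496 - 93432) - 6976 = -74250 - 6976 = -81226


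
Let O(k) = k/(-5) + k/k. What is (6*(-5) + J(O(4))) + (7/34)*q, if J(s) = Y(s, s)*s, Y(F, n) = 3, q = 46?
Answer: -1694/85 ≈ -19.929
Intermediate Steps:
O(k) = 1 - k/5 (O(k) = k*(-1/5) + 1 = -k/5 + 1 = 1 - k/5)
J(s) = 3*s
(6*(-5) + J(O(4))) + (7/34)*q = (6*(-5) + 3*(1 - 1/5*4)) + (7/34)*46 = (-30 + 3*(1 - 4/5)) + (7*(1/34))*46 = (-30 + 3*(1/5)) + (7/34)*46 = (-30 + 3/5) + 161/17 = -147/5 + 161/17 = -1694/85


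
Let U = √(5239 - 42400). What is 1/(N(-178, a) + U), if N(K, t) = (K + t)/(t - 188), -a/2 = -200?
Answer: 3922/139184439 - 11236*I*√4129/139184439 ≈ 2.8178e-5 - 0.0051873*I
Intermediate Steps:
a = 400 (a = -2*(-200) = 400)
U = 3*I*√4129 (U = √(-37161) = 3*I*√4129 ≈ 192.77*I)
N(K, t) = (K + t)/(-188 + t)
1/(N(-178, a) + U) = 1/((-178 + 400)/(-188 + 400) + 3*I*√4129) = 1/(222/212 + 3*I*√4129) = 1/((1/212)*222 + 3*I*√4129) = 1/(111/106 + 3*I*√4129)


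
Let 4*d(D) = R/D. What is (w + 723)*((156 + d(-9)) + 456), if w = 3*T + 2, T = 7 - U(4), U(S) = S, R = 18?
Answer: 448841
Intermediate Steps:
T = 3 (T = 7 - 1*4 = 7 - 4 = 3)
d(D) = 9/(2*D) (d(D) = (18/D)/4 = 9/(2*D))
w = 11 (w = 3*3 + 2 = 9 + 2 = 11)
(w + 723)*((156 + d(-9)) + 456) = (11 + 723)*((156 + (9/2)/(-9)) + 456) = 734*((156 + (9/2)*(-1/9)) + 456) = 734*((156 - 1/2) + 456) = 734*(311/2 + 456) = 734*(1223/2) = 448841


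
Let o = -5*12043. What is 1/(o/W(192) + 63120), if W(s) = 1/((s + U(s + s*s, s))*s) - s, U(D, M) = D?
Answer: 1373110271/87101354862960 ≈ 1.5764e-5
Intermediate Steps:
o = -60215
W(s) = -s + 1/(s*(s² + 2*s)) (W(s) = 1/((s + (s + s*s))*s) - s = 1/((s + (s + s²))*s) - s = 1/((s² + 2*s)*s) - s = 1/(s*(s² + 2*s)) - s = -s + 1/(s*(s² + 2*s)))
1/(o/W(192) + 63120) = 1/(-60215*36864*(2 + 192)/(1 - 1*192⁴ - 2*192³) + 63120) = 1/(-60215*7151616/(1 - 1*1358954496 - 2*7077888) + 63120) = 1/(-60215*7151616/(1 - 1358954496 - 14155776) + 63120) = 1/(-60215/((1/36864)*(1/194)*(-1373110271)) + 63120) = 1/(-60215/(-1373110271/7151616) + 63120) = 1/(-60215*(-7151616/1373110271) + 63120) = 1/(430634557440/1373110271 + 63120) = 1/(87101354862960/1373110271) = 1373110271/87101354862960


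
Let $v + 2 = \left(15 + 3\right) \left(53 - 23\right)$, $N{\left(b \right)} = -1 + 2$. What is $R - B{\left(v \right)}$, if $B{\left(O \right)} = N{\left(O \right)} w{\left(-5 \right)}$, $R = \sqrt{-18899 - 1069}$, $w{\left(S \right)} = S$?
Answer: $5 + 16 i \sqrt{78} \approx 5.0 + 141.31 i$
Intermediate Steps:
$N{\left(b \right)} = 1$
$v = 538$ ($v = -2 + \left(15 + 3\right) \left(53 - 23\right) = -2 + 18 \cdot 30 = -2 + 540 = 538$)
$R = 16 i \sqrt{78}$ ($R = \sqrt{-19968} = 16 i \sqrt{78} \approx 141.31 i$)
$B{\left(O \right)} = -5$ ($B{\left(O \right)} = 1 \left(-5\right) = -5$)
$R - B{\left(v \right)} = 16 i \sqrt{78} - -5 = 16 i \sqrt{78} + 5 = 5 + 16 i \sqrt{78}$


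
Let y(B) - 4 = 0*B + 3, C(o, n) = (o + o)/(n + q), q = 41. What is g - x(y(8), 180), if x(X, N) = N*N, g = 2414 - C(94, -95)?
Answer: -809528/27 ≈ -29983.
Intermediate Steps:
C(o, n) = 2*o/(41 + n) (C(o, n) = (o + o)/(n + 41) = (2*o)/(41 + n) = 2*o/(41 + n))
y(B) = 7 (y(B) = 4 + (0*B + 3) = 4 + (0 + 3) = 4 + 3 = 7)
g = 65272/27 (g = 2414 - 2*94/(41 - 95) = 2414 - 2*94/(-54) = 2414 - 2*94*(-1)/54 = 2414 - 1*(-94/27) = 2414 + 94/27 = 65272/27 ≈ 2417.5)
x(X, N) = N²
g - x(y(8), 180) = 65272/27 - 1*180² = 65272/27 - 1*32400 = 65272/27 - 32400 = -809528/27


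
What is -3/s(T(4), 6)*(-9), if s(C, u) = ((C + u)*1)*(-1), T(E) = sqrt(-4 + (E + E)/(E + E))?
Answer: -54/13 + 9*I*sqrt(3)/13 ≈ -4.1538 + 1.1991*I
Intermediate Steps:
T(E) = I*sqrt(3) (T(E) = sqrt(-4 + (2*E)/((2*E))) = sqrt(-4 + (2*E)*(1/(2*E))) = sqrt(-4 + 1) = sqrt(-3) = I*sqrt(3))
s(C, u) = -C - u (s(C, u) = (C + u)*(-1) = -C - u)
-3/s(T(4), 6)*(-9) = -3/(-I*sqrt(3) - 1*6)*(-9) = -3/(-I*sqrt(3) - 6)*(-9) = -3/(-6 - I*sqrt(3))*(-9) = 27/(-6 - I*sqrt(3))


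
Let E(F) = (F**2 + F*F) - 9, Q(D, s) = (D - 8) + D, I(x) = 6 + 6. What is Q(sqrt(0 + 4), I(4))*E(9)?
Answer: -612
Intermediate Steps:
I(x) = 12
Q(D, s) = -8 + 2*D (Q(D, s) = (-8 + D) + D = -8 + 2*D)
E(F) = -9 + 2*F**2 (E(F) = (F**2 + F**2) - 9 = 2*F**2 - 9 = -9 + 2*F**2)
Q(sqrt(0 + 4), I(4))*E(9) = (-8 + 2*sqrt(0 + 4))*(-9 + 2*9**2) = (-8 + 2*sqrt(4))*(-9 + 2*81) = (-8 + 2*2)*(-9 + 162) = (-8 + 4)*153 = -4*153 = -612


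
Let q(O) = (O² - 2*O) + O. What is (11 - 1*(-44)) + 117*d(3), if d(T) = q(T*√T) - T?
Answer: 2863 - 351*√3 ≈ 2255.1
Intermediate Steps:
q(O) = O² - O
d(T) = -T + T^(3/2)*(-1 + T^(3/2)) (d(T) = (T*√T)*(-1 + T*√T) - T = T^(3/2)*(-1 + T^(3/2)) - T = -T + T^(3/2)*(-1 + T^(3/2)))
(11 - 1*(-44)) + 117*d(3) = (11 - 1*(-44)) + 117*(3³ - 1*3 - 3^(3/2)) = (11 + 44) + 117*(27 - 3 - 3*√3) = 55 + 117*(27 - 3 - 3*√3) = 55 + 117*(24 - 3*√3) = 55 + (2808 - 351*√3) = 2863 - 351*√3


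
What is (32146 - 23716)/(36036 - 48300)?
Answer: -1405/2044 ≈ -0.68738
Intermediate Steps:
(32146 - 23716)/(36036 - 48300) = 8430/(-12264) = 8430*(-1/12264) = -1405/2044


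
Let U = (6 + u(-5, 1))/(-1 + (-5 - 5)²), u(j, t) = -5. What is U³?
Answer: 1/970299 ≈ 1.0306e-6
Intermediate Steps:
U = 1/99 (U = (6 - 5)/(-1 + (-5 - 5)²) = 1/(-1 + (-10)²) = 1/(-1 + 100) = 1/99 ≈ 0.010101)
U³ = (1/99)³ = 1/970299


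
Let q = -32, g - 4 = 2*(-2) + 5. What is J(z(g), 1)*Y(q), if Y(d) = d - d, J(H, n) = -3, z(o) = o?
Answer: 0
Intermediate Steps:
g = 5 (g = 4 + (2*(-2) + 5) = 4 + (-4 + 5) = 4 + 1 = 5)
Y(d) = 0
J(z(g), 1)*Y(q) = -3*0 = 0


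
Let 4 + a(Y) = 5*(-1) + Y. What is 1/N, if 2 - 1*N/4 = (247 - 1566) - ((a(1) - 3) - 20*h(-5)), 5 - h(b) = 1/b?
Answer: 1/4824 ≈ 0.00020730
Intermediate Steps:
h(b) = 5 - 1/b
a(Y) = -9 + Y (a(Y) = -4 + (5*(-1) + Y) = -4 + (-5 + Y) = -9 + Y)
N = 4824 (N = 8 - 4*((247 - 1566) - (((-9 + 1) - 3) - 20*(5 - 1/(-5)))) = 8 - 4*(-1319 - ((-8 - 3) - 20*(5 - 1*(-⅕)))) = 8 - 4*(-1319 - (-11 - 20*(5 + ⅕))) = 8 - 4*(-1319 - (-11 - 20*26/5)) = 8 - 4*(-1319 - (-11 - 104)) = 8 - 4*(-1319 - 1*(-115)) = 8 - 4*(-1319 + 115) = 8 - 4*(-1204) = 8 + 4816 = 4824)
1/N = 1/4824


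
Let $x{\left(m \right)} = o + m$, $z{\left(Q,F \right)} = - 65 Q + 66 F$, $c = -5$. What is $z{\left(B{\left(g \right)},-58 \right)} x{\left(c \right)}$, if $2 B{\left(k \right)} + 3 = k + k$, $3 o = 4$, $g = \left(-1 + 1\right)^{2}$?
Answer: $\frac{27357}{2} \approx 13679.0$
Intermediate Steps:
$g = 0$ ($g = 0^{2} = 0$)
$o = \frac{4}{3}$ ($o = \frac{1}{3} \cdot 4 = \frac{4}{3} \approx 1.3333$)
$B{\left(k \right)} = - \frac{3}{2} + k$ ($B{\left(k \right)} = - \frac{3}{2} + \frac{k + k}{2} = - \frac{3}{2} + \frac{2 k}{2} = - \frac{3}{2} + k$)
$x{\left(m \right)} = \frac{4}{3} + m$
$z{\left(B{\left(g \right)},-58 \right)} x{\left(c \right)} = \left(- 65 \left(- \frac{3}{2} + 0\right) + 66 \left(-58\right)\right) \left(\frac{4}{3} - 5\right) = \left(\left(-65\right) \left(- \frac{3}{2}\right) - 3828\right) \left(- \frac{11}{3}\right) = \left(\frac{195}{2} - 3828\right) \left(- \frac{11}{3}\right) = \left(- \frac{7461}{2}\right) \left(- \frac{11}{3}\right) = \frac{27357}{2}$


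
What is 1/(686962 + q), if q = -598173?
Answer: 1/88789 ≈ 1.1263e-5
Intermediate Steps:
1/(686962 + q) = 1/(686962 - 598173) = 1/88789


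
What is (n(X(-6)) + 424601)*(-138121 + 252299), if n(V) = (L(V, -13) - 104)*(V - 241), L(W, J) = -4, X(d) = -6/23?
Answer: 1183468100470/23 ≈ 5.1455e+10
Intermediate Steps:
X(d) = -6/23 (X(d) = -6*1/23 = -6/23)
n(V) = 26028 - 108*V (n(V) = (-4 - 104)*(V - 241) = -108*(-241 + V) = 26028 - 108*V)
(n(X(-6)) + 424601)*(-138121 + 252299) = ((26028 - 108*(-6/23)) + 424601)*(-138121 + 252299) = ((26028 + 648/23) + 424601)*114178 = (599292/23 + 424601)*114178 = (10365115/23)*114178 = 1183468100470/23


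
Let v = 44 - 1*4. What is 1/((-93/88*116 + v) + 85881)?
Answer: 22/1887565 ≈ 1.1655e-5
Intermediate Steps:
v = 40 (v = 44 - 4 = 40)
1/((-93/88*116 + v) + 85881) = 1/((-93/88*116 + 40) + 85881) = 1/((-2697/22 + 40) + 85881) = 1/(-1817/22 + 85881) = 1/(1887565/22) = 22/1887565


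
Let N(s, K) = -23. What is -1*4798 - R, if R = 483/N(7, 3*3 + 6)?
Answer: -4777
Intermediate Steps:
R = -21 (R = 483/(-23) = 483*(-1/23) = -21)
-1*4798 - R = -1*4798 - 1*(-21) = -4798 + 21 = -4777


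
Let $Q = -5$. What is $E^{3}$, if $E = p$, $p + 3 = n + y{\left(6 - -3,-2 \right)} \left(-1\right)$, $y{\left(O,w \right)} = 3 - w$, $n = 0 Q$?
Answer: $-512$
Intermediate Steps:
$n = 0$ ($n = 0 \left(-5\right) = 0$)
$p = -8$ ($p = -3 + \left(0 + \left(3 - -2\right) \left(-1\right)\right) = -3 + \left(0 + \left(3 + 2\right) \left(-1\right)\right) = -3 + \left(0 + 5 \left(-1\right)\right) = -3 + \left(0 - 5\right) = -3 - 5 = -8$)
$E = -8$
$E^{3} = \left(-8\right)^{3} = -512$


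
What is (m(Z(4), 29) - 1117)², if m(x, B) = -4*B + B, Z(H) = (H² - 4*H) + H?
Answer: 1449616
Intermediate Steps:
Z(H) = H² - 3*H
m(x, B) = -3*B
(m(Z(4), 29) - 1117)² = (-3*29 - 1117)² = (-87 - 1117)² = (-1204)² = 1449616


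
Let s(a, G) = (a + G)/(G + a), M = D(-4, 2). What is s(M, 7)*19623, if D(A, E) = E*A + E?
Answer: 19623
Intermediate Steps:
D(A, E) = E + A*E (D(A, E) = A*E + E = E + A*E)
M = -6 (M = 2*(1 - 4) = 2*(-3) = -6)
s(a, G) = 1 (s(a, G) = (G + a)/(G + a) = 1)
s(M, 7)*19623 = 1*19623 = 19623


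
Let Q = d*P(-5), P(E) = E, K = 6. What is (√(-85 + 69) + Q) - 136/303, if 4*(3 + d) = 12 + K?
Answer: -4817/606 + 4*I ≈ -7.9488 + 4.0*I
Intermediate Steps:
d = 3/2 (d = -3 + (12 + 6)/4 = -3 + (¼)*18 = -3 + 9/2 = 3/2 ≈ 1.5000)
Q = -15/2 (Q = (3/2)*(-5) = -15/2 ≈ -7.5000)
(√(-85 + 69) + Q) - 136/303 = (√(-85 + 69) - 15/2) - 136/303 = (√(-16) - 15/2) - 136*1/303 = (4*I - 15/2) - 136/303 = (-15/2 + 4*I) - 136/303 = -4817/606 + 4*I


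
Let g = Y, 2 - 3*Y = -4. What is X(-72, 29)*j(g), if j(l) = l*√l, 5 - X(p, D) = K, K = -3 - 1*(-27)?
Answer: -38*√2 ≈ -53.740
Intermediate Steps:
Y = 2 (Y = ⅔ - ⅓*(-4) = ⅔ + 4/3 = 2)
g = 2
K = 24 (K = -3 + 27 = 24)
X(p, D) = -19 (X(p, D) = 5 - 1*24 = 5 - 24 = -19)
j(l) = l^(3/2)
X(-72, 29)*j(g) = -38*√2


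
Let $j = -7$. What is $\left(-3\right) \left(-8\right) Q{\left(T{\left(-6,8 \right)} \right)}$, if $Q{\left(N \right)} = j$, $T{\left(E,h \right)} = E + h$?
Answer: $-168$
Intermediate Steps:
$Q{\left(N \right)} = -7$
$\left(-3\right) \left(-8\right) Q{\left(T{\left(-6,8 \right)} \right)} = \left(-3\right) \left(-8\right) \left(-7\right) = 24 \left(-7\right) = -168$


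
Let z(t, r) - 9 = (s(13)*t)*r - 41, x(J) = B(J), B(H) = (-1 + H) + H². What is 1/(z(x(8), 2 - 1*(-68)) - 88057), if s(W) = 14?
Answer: -1/18509 ≈ -5.4028e-5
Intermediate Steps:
B(H) = -1 + H + H²
x(J) = -1 + J + J²
z(t, r) = -32 + 14*r*t (z(t, r) = 9 + ((14*t)*r - 41) = 9 + (14*r*t - 41) = 9 + (-41 + 14*r*t) = -32 + 14*r*t)
1/(z(x(8), 2 - 1*(-68)) - 88057) = 1/((-32 + 14*(2 - 1*(-68))*(-1 + 8 + 8²)) - 88057) = 1/((-32 + 14*(2 + 68)*(-1 + 8 + 64)) - 88057) = 1/((-32 + 14*70*71) - 88057) = 1/((-32 + 69580) - 88057) = 1/(69548 - 88057) = 1/(-18509) = -1/18509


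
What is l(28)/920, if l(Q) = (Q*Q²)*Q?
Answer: 76832/115 ≈ 668.10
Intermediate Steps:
l(Q) = Q⁴ (l(Q) = Q³*Q = Q⁴)
l(28)/920 = 28⁴/920 = 614656*(1/920) = 76832/115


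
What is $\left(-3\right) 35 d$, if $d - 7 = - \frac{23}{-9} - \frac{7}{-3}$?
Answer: $- \frac{3745}{3} \approx -1248.3$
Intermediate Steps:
$d = \frac{107}{9}$ ($d = 7 - \left(- \frac{23}{9} - \frac{7}{3}\right) = 7 - - \frac{44}{9} = 7 + \left(\frac{23}{9} + \frac{7}{3}\right) = 7 + \frac{44}{9} = \frac{107}{9} \approx 11.889$)
$\left(-3\right) 35 d = \left(-3\right) 35 \cdot \frac{107}{9} = \left(-105\right) \frac{107}{9} = - \frac{3745}{3}$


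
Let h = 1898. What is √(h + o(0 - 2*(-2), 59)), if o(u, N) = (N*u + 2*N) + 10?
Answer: √2262 ≈ 47.560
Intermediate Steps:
o(u, N) = 10 + 2*N + N*u (o(u, N) = (2*N + N*u) + 10 = 10 + 2*N + N*u)
√(h + o(0 - 2*(-2), 59)) = √(1898 + (10 + 2*59 + 59*(0 - 2*(-2)))) = √(1898 + (10 + 118 + 59*(0 + 4))) = √(1898 + (10 + 118 + 59*4)) = √(1898 + (10 + 118 + 236)) = √(1898 + 364) = √2262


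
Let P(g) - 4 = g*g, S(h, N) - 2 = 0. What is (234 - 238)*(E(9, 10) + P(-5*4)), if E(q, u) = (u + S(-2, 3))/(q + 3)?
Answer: -1620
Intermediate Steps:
S(h, N) = 2 (S(h, N) = 2 + 0 = 2)
P(g) = 4 + g² (P(g) = 4 + g*g = 4 + g²)
E(q, u) = (2 + u)/(3 + q) (E(q, u) = (u + 2)/(q + 3) = (2 + u)/(3 + q))
(234 - 238)*(E(9, 10) + P(-5*4)) = (234 - 238)*((2 + 10)/(3 + 9) + (4 + (-5*4)²)) = -4*(12/12 + (4 + (-20)²)) = -4*((1/12)*12 + (4 + 400)) = -4*(1 + 404) = -4*405 = -1620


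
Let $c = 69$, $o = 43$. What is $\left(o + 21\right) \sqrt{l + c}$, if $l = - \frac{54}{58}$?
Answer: $\frac{64 \sqrt{57246}}{29} \approx 528.03$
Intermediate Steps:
$l = - \frac{27}{29}$ ($l = \left(-54\right) \frac{1}{58} = - \frac{27}{29} \approx -0.93103$)
$\left(o + 21\right) \sqrt{l + c} = \left(43 + 21\right) \sqrt{- \frac{27}{29} + 69} = 64 \sqrt{\frac{1974}{29}} = 64 \frac{\sqrt{57246}}{29} = \frac{64 \sqrt{57246}}{29}$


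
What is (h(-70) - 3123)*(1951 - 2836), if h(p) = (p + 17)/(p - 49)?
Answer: 328851840/119 ≈ 2.7635e+6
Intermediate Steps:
h(p) = (17 + p)/(-49 + p)
(h(-70) - 3123)*(1951 - 2836) = ((17 - 70)/(-49 - 70) - 3123)*(1951 - 2836) = (-53/(-119) - 3123)*(-885) = (-1/119*(-53) - 3123)*(-885) = (53/119 - 3123)*(-885) = -371584/119*(-885) = 328851840/119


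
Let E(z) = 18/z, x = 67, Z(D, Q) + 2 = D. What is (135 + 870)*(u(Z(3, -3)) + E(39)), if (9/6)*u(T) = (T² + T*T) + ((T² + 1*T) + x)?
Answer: 624440/13 ≈ 48034.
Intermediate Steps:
Z(D, Q) = -2 + D
u(T) = 134/3 + 2*T² + 2*T/3 (u(T) = 2*((T² + T*T) + ((T² + 1*T) + 67))/3 = 2*((T² + T²) + ((T² + T) + 67))/3 = 2*(2*T² + ((T + T²) + 67))/3 = 2*(2*T² + (67 + T + T²))/3 = 2*(67 + T + 3*T²)/3 = 134/3 + 2*T² + 2*T/3)
(135 + 870)*(u(Z(3, -3)) + E(39)) = (135 + 870)*((134/3 + 2*(-2 + 3)² + 2*(-2 + 3)/3) + 18/39) = 1005*((134/3 + 2*1² + (⅔)*1) + 18*(1/39)) = 1005*((134/3 + 2*1 + ⅔) + 6/13) = 1005*((134/3 + 2 + ⅔) + 6/13) = 1005*(142/3 + 6/13) = 1005*(1864/39) = 624440/13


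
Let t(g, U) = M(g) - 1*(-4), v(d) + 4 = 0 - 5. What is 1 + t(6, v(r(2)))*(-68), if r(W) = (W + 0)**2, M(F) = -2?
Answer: -135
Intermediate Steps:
r(W) = W**2
v(d) = -9 (v(d) = -4 + (0 - 5) = -4 - 5 = -9)
t(g, U) = 2 (t(g, U) = -2 - 1*(-4) = -2 + 4 = 2)
1 + t(6, v(r(2)))*(-68) = 1 + 2*(-68) = 1 - 136 = -135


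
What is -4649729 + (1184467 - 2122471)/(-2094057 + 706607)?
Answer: -3225632781523/693725 ≈ -4.6497e+6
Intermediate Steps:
-4649729 + (1184467 - 2122471)/(-2094057 + 706607) = -4649729 - 938004/(-1387450) = -4649729 - 938004*(-1/1387450) = -4649729 + 469002/693725 = -3225632781523/693725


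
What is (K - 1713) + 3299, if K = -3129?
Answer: -1543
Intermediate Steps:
(K - 1713) + 3299 = (-3129 - 1713) + 3299 = -4842 + 3299 = -1543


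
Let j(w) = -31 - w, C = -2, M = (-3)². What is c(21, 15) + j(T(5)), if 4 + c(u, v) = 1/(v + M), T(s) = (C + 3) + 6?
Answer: -1007/24 ≈ -41.958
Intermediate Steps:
M = 9
T(s) = 7 (T(s) = (-2 + 3) + 6 = 1 + 6 = 7)
c(u, v) = -4 + 1/(9 + v) (c(u, v) = -4 + 1/(v + 9) = -4 + 1/(9 + v))
c(21, 15) + j(T(5)) = (-35 - 4*15)/(9 + 15) + (-31 - 1*7) = (-35 - 60)/24 + (-31 - 7) = (1/24)*(-95) - 38 = -95/24 - 38 = -1007/24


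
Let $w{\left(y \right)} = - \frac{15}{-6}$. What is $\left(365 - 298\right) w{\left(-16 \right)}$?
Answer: $\frac{335}{2} \approx 167.5$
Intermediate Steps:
$w{\left(y \right)} = \frac{5}{2}$ ($w{\left(y \right)} = \left(-15\right) \left(- \frac{1}{6}\right) = \frac{5}{2}$)
$\left(365 - 298\right) w{\left(-16 \right)} = \left(365 - 298\right) \frac{5}{2} = 67 \cdot \frac{5}{2} = \frac{335}{2}$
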